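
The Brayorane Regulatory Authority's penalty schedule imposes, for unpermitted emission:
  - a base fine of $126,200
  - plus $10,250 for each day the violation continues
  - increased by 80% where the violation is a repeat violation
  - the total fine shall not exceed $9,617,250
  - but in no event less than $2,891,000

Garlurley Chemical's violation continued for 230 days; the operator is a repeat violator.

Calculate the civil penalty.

Per-day component: 230 × $10,250 = $2,357,500
Base plus per-day: $126,200 + $2,357,500 = $2,483,700
Enhancement: 80% of $2,483,700 = $1,986,960
Enhanced fine: $2,483,700 + $1,986,960 = $4,470,660
Cap at $9,617,250: $4,470,660 is within the cap, no reduction.
Minimum $2,891,000: $4,470,660 meets the minimum, no increase.

$4,470,660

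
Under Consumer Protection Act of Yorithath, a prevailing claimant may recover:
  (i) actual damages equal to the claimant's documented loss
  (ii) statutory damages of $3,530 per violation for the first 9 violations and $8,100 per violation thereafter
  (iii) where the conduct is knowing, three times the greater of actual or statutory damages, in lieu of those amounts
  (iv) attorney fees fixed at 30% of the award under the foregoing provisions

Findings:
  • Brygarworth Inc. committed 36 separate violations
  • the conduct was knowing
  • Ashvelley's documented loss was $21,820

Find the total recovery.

First 9 violations: 9 × $3,530 = $31,770
Remaining violations: (36 − 9) × $8,100 = $218,700
Statutory damages: $31,770 + $218,700 = $250,470
Greater of actual damages ($21,820) or statutory damages ($250,470): $250,470
Trebled: 3 × $250,470 = $751,410
Attorney fees: 30% of $751,410 = $225,423
Total recovery: $751,410 + $225,423 = $976,833

Total recovery: $976,833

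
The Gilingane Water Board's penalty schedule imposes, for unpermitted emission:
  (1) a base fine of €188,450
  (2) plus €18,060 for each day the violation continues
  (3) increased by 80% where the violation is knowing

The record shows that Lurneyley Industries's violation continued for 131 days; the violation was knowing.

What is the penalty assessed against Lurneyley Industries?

€4,597,758

Per-day component: 131 × €18,060 = €2,365,860
Base plus per-day: €188,450 + €2,365,860 = €2,554,310
Enhancement: 80% of €2,554,310 = €2,043,448
Enhanced fine: €2,554,310 + €2,043,448 = €4,597,758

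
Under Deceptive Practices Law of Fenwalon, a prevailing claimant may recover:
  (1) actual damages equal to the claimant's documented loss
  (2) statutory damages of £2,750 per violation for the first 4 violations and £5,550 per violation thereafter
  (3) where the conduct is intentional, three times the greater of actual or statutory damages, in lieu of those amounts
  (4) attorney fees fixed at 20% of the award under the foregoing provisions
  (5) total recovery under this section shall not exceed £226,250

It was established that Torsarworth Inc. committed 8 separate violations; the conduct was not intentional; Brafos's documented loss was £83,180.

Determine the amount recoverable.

Total recovery: £139,656

First 4 violations: 4 × £2,750 = £11,000
Remaining violations: (8 − 4) × £5,550 = £22,200
Statutory damages: £11,000 + £22,200 = £33,200
Conduct not intentional: the in-lieu enhancement does not apply.
Actual plus statutory damages: £83,180 + £33,200 = £116,380
Attorney fees: 20% of £116,380 = £23,276
Total before cap: £116,380 + £23,276 = £139,656
Cap at £226,250: £139,656 is within the cap, no reduction.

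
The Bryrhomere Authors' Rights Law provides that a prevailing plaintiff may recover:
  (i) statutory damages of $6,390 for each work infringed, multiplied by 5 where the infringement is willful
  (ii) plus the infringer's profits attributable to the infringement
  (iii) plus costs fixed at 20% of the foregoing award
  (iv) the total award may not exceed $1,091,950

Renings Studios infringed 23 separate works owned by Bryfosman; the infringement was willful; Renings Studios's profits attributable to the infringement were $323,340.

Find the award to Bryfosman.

Statutory damages: 23 × $6,390 = $146,970
Multiplied by 5: 5 × $146,970 = $734,850
Combined award: $734,850 + $323,340 = $1,058,190
Costs: 20% of $1,058,190 = $211,638
Award plus costs: $1,058,190 + $211,638 = $1,269,828
Cap at $1,091,950: $1,269,828 exceeds the cap → $1,091,950

$1,091,950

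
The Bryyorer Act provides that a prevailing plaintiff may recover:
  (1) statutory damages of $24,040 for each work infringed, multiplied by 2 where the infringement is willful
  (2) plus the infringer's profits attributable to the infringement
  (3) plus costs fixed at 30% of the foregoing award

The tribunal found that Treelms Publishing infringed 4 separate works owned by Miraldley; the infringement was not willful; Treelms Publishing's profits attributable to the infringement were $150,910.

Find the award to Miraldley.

Statutory damages: 4 × $24,040 = $96,160
Infringement not willful: no ×2 enhancement.
Combined award: $96,160 + $150,910 = $247,070
Costs: 30% of $247,070 = $74,121
Award plus costs: $247,070 + $74,121 = $321,191

$321,191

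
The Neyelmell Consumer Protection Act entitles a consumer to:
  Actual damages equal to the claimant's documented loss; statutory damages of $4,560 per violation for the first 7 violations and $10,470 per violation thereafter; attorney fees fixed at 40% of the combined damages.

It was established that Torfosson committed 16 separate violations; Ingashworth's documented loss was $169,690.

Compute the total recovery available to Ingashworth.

$414,176

First 7 violations: 7 × $4,560 = $31,920
Remaining violations: (16 − 7) × $10,470 = $94,230
Statutory damages: $31,920 + $94,230 = $126,150
Combined damages: $169,690 + $126,150 = $295,840
Attorney fees: 40% of $295,840 = $118,336
Total recovery: $295,840 + $118,336 = $414,176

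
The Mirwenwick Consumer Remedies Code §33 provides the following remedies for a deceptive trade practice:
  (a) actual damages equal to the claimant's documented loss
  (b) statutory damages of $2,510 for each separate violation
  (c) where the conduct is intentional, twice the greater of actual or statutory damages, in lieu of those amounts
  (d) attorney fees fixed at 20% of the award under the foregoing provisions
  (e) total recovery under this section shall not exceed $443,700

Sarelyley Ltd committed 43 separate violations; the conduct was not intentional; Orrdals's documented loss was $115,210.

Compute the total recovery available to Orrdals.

$267,768

Statutory damages: 43 × $2,510 = $107,930
Conduct not intentional: the in-lieu enhancement does not apply.
Actual plus statutory damages: $115,210 + $107,930 = $223,140
Attorney fees: 20% of $223,140 = $44,628
Total before cap: $223,140 + $44,628 = $267,768
Cap at $443,700: $267,768 is within the cap, no reduction.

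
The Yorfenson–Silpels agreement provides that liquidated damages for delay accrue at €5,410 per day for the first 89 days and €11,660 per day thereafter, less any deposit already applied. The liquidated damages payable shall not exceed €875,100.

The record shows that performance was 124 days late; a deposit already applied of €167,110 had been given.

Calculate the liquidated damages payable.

Liquidated damages: €722,480

First 89 days: 89 × €5,410 = €481,490
Remaining days: (124 − 89) × €11,660 = €408,100
Accrued per-day damages: €481,490 + €408,100 = €889,590
Less deposit already applied: €889,590 − €167,110 = €722,480
Cap at €875,100: €722,480 is within the cap, no reduction.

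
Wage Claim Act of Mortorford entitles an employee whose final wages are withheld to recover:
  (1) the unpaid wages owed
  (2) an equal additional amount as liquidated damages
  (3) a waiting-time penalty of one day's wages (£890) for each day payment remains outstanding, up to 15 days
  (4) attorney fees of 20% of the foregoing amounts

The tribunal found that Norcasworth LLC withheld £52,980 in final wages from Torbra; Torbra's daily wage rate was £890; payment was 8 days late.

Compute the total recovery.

Total award: £135,696

Liquidated damages (equal amount): £52,980
Penalty days: min(8, 15) = 8
Waiting-time penalty: 8 × £890 = £7,120
Subtotal: £52,980 + £52,980 + £7,120 = £113,080
Attorney fees: 20% of £113,080 = £22,616
Total award: £113,080 + £22,616 = £135,696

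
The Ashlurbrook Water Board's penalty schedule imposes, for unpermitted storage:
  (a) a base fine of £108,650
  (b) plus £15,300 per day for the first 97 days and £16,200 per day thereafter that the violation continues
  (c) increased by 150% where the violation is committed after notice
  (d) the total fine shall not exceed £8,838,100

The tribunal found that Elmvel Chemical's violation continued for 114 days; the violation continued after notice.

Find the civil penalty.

Civil penalty: £4,670,375

First 97 days: 97 × £15,300 = £1,484,100
Remaining days: (114 − 97) × £16,200 = £275,400
Per-day component: £1,484,100 + £275,400 = £1,759,500
Base plus per-day: £108,650 + £1,759,500 = £1,868,150
Enhancement: 150% of £1,868,150 = £2,802,225
Enhanced fine: £1,868,150 + £2,802,225 = £4,670,375
Cap at £8,838,100: £4,670,375 is within the cap, no reduction.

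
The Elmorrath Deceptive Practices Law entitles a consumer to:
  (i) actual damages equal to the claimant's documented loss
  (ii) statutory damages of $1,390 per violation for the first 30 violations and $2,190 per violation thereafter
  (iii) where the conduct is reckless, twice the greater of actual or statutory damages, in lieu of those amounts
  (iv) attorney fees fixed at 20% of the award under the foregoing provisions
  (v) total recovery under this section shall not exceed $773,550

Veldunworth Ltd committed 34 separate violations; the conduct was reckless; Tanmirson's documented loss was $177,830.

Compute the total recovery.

First 30 violations: 30 × $1,390 = $41,700
Remaining violations: (34 − 30) × $2,190 = $8,760
Statutory damages: $41,700 + $8,760 = $50,460
Greater of actual damages ($177,830) or statutory damages ($50,460): $177,830
Doubled: 2 × $177,830 = $355,660
Attorney fees: 20% of $355,660 = $71,132
Total before cap: $355,660 + $71,132 = $426,792
Cap at $773,550: $426,792 is within the cap, no reduction.

Total recovery: $426,792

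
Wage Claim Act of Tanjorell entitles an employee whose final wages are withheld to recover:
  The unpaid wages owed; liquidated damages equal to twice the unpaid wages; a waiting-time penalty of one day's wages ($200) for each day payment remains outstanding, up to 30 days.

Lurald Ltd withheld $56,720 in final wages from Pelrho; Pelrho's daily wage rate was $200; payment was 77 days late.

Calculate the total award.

$176,160

Doubled: 2 × $56,720 = $113,440
Penalty days: min(77, 30) = 30
Waiting-time penalty: 30 × $200 = $6,000
Total award: $56,720 + $113,440 + $6,000 = $176,160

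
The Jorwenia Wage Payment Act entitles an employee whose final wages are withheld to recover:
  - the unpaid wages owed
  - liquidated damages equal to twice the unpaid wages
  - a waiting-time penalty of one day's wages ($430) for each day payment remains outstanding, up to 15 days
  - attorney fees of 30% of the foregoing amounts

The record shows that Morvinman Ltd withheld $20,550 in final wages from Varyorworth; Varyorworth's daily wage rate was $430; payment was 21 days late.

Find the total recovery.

Doubled: 2 × $20,550 = $41,100
Penalty days: min(21, 15) = 15
Waiting-time penalty: 15 × $430 = $6,450
Subtotal: $20,550 + $41,100 + $6,450 = $68,100
Attorney fees: 30% of $68,100 = $20,430
Total award: $68,100 + $20,430 = $88,530

$88,530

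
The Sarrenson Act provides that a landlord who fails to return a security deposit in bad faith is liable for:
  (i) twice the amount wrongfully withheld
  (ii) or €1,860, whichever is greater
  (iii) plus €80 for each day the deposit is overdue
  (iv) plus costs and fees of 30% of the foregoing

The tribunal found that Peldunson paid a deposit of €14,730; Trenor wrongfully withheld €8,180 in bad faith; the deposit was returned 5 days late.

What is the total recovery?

Doubled: 2 × €8,180 = €16,360
Minimum €1,860: €16,360 meets the minimum, no increase.
Late-return penalty: 5 × €80 = €400
Damages plus late penalty: €16,360 + €400 = €16,760
Costs and fees: 30% of €16,760 = €5,028
Total recovery: €16,760 + €5,028 = €21,788

€21,788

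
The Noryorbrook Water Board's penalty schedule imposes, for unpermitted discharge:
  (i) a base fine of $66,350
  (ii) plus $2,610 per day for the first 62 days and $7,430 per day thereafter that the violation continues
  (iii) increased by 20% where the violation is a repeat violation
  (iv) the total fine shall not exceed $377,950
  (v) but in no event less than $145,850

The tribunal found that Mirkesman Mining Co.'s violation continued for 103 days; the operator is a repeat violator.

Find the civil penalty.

$377,950

First 62 days: 62 × $2,610 = $161,820
Remaining days: (103 − 62) × $7,430 = $304,630
Per-day component: $161,820 + $304,630 = $466,450
Base plus per-day: $66,350 + $466,450 = $532,800
Enhancement: 20% of $532,800 = $106,560
Enhanced fine: $532,800 + $106,560 = $639,360
Cap at $377,950: $639,360 exceeds the cap → $377,950
Minimum $145,850: $377,950 meets the minimum, no increase.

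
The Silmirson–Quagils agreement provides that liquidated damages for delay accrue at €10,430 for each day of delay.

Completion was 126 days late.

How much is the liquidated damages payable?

Liquidated damages: €1,314,180

Per-day damages: 126 × €10,430 = €1,314,180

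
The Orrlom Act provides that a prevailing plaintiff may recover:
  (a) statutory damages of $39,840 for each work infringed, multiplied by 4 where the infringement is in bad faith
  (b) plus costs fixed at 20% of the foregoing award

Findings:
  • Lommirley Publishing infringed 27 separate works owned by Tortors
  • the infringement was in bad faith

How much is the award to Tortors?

$5,163,264

Statutory damages: 27 × $39,840 = $1,075,680
Multiplied by 4: 4 × $1,075,680 = $4,302,720
Costs: 20% of $4,302,720 = $860,544
Award plus costs: $4,302,720 + $860,544 = $5,163,264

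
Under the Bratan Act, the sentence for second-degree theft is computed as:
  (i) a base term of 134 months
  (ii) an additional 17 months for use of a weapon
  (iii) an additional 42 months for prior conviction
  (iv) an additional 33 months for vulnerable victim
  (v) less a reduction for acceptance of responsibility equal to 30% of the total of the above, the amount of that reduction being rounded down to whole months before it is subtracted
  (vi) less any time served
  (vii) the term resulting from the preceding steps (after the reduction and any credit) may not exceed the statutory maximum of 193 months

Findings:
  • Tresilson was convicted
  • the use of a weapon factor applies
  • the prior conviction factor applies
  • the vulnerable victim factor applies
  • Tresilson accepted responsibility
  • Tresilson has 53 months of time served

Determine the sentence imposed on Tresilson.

Use of a weapon enhancement: +17 months
Prior conviction enhancement: +42 months
Vulnerable victim enhancement: +33 months
Adjusted term: 134 months + 17 months + 42 months + 33 months = 226 months
Acceptance of responsibility reduction: 30% of 226 months = 67 months (rounded down)
After reduction: 226 − 67 = 159 months
Less time served: 159 months − 53 months = 106 months
Cap at 193 months: 106 months is within the cap, no reduction.

106 months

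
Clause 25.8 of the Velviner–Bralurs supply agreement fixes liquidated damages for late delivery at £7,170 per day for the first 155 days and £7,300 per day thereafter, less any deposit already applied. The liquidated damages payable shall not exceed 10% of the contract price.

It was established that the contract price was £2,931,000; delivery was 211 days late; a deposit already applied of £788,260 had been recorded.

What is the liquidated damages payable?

£293,100

First 155 days: 155 × £7,170 = £1,111,350
Remaining days: (211 − 155) × £7,300 = £408,800
Accrued per-day damages: £1,111,350 + £408,800 = £1,520,150
Less deposit already applied: £1,520,150 − £788,260 = £731,890
Cap: 10% of £2,931,000 = £293,100
Cap at £293,100: £731,890 exceeds the cap → £293,100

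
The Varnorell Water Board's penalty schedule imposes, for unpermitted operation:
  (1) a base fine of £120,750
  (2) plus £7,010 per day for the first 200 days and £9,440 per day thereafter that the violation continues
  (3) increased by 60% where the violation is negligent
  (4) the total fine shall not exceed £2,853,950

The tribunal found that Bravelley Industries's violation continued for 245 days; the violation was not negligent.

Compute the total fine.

First 200 days: 200 × £7,010 = £1,402,000
Remaining days: (245 − 200) × £9,440 = £424,800
Per-day component: £1,402,000 + £424,800 = £1,826,800
Base plus per-day: £120,750 + £1,826,800 = £1,947,550
The violation was not negligent: no 60% increase.
Cap at £2,853,950: £1,947,550 is within the cap, no reduction.

£1,947,550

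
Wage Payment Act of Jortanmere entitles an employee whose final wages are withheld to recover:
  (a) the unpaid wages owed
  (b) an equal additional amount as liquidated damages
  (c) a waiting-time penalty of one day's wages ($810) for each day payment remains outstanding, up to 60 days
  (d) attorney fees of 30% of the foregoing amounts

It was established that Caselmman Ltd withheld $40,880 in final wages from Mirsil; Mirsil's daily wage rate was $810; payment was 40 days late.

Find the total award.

$148,408

Liquidated damages (equal amount): $40,880
Penalty days: min(40, 60) = 40
Waiting-time penalty: 40 × $810 = $32,400
Subtotal: $40,880 + $40,880 + $32,400 = $114,160
Attorney fees: 30% of $114,160 = $34,248
Total award: $114,160 + $34,248 = $148,408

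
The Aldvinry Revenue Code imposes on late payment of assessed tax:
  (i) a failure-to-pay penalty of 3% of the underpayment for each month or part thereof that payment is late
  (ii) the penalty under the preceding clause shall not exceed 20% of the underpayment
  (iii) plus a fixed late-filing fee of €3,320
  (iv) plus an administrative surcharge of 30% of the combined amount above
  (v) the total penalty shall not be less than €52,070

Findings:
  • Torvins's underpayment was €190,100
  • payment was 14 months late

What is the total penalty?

Accrued rate: 3% × 14 = 42%, capped at 20% → 20%
Failure-to-pay penalty: 20% of €190,100 = €38,020
Penalty before surcharge: €38,020 + €3,320 = €41,340
Administrative surcharge: 30% of €41,340 = €12,402
Total penalty: €41,340 + €12,402 = €53,742
Minimum €52,070: €53,742 meets the minimum, no increase.

Penalty: €53,742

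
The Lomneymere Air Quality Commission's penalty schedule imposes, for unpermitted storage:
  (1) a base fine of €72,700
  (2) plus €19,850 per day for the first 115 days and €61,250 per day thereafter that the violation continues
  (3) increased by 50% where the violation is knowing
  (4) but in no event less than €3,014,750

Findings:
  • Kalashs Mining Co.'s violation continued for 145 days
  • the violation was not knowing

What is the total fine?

€4,192,950

First 115 days: 115 × €19,850 = €2,282,750
Remaining days: (145 − 115) × €61,250 = €1,837,500
Per-day component: €2,282,750 + €1,837,500 = €4,120,250
Base plus per-day: €72,700 + €4,120,250 = €4,192,950
The violation was not knowing: no 50% increase.
Minimum €3,014,750: €4,192,950 meets the minimum, no increase.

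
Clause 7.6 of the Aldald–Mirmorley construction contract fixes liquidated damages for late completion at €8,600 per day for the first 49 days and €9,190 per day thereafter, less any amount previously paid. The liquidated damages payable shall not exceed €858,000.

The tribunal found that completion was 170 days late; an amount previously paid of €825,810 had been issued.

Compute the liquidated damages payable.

Liquidated damages: €707,580

First 49 days: 49 × €8,600 = €421,400
Remaining days: (170 − 49) × €9,190 = €1,111,990
Accrued per-day damages: €421,400 + €1,111,990 = €1,533,390
Less amount previously paid: €1,533,390 − €825,810 = €707,580
Cap at €858,000: €707,580 is within the cap, no reduction.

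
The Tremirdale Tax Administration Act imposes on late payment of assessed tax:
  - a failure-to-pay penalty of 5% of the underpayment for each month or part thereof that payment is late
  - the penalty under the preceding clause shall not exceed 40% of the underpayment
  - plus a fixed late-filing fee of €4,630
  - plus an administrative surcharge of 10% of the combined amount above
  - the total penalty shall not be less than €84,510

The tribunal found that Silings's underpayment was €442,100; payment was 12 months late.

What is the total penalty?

€199,617

Accrued rate: 5% × 12 = 60%, capped at 40% → 40%
Failure-to-pay penalty: 40% of €442,100 = €176,840
Penalty before surcharge: €176,840 + €4,630 = €181,470
Administrative surcharge: 10% of €181,470 = €18,147
Total penalty: €181,470 + €18,147 = €199,617
Minimum €84,510: €199,617 meets the minimum, no increase.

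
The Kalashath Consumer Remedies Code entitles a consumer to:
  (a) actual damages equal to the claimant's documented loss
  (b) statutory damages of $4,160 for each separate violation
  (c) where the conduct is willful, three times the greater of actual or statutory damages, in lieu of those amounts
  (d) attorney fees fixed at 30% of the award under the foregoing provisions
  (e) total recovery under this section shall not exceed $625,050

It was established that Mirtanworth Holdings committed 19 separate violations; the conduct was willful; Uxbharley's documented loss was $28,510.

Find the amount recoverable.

$308,256

Statutory damages: 19 × $4,160 = $79,040
Greater of actual damages ($28,510) or statutory damages ($79,040): $79,040
Trebled: 3 × $79,040 = $237,120
Attorney fees: 30% of $237,120 = $71,136
Total before cap: $237,120 + $71,136 = $308,256
Cap at $625,050: $308,256 is within the cap, no reduction.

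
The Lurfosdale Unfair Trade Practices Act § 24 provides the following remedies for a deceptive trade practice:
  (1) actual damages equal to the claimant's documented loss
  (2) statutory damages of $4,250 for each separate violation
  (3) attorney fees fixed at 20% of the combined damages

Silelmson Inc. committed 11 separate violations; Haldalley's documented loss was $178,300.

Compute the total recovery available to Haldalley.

Statutory damages: 11 × $4,250 = $46,750
Combined damages: $178,300 + $46,750 = $225,050
Attorney fees: 20% of $225,050 = $45,010
Total recovery: $225,050 + $45,010 = $270,060

$270,060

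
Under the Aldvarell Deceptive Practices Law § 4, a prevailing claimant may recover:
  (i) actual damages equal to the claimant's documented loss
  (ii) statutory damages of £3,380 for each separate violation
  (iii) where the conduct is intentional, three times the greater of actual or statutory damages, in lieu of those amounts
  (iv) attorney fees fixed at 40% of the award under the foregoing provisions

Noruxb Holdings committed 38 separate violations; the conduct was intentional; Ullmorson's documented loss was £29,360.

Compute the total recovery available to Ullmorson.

£539,448

Statutory damages: 38 × £3,380 = £128,440
Greater of actual damages (£29,360) or statutory damages (£128,440): £128,440
Trebled: 3 × £128,440 = £385,320
Attorney fees: 40% of £385,320 = £154,128
Total recovery: £385,320 + £154,128 = £539,448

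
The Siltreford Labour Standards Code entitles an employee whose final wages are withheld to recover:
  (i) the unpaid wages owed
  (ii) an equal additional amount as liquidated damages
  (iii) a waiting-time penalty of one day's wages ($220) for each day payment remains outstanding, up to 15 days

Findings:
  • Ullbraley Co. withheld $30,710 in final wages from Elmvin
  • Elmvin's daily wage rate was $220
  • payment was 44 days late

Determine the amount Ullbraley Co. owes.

Total award: $64,720

Liquidated damages (equal amount): $30,710
Penalty days: min(44, 15) = 15
Waiting-time penalty: 15 × $220 = $3,300
Total award: $30,710 + $30,710 + $3,300 = $64,720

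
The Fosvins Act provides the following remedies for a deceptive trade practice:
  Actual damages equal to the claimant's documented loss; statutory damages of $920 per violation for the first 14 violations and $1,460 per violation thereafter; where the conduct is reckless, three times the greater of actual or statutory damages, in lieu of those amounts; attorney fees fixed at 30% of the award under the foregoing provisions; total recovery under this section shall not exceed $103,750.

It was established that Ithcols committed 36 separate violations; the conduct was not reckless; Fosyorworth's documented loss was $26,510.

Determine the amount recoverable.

$92,963

First 14 violations: 14 × $920 = $12,880
Remaining violations: (36 − 14) × $1,460 = $32,120
Statutory damages: $12,880 + $32,120 = $45,000
Conduct not reckless: the in-lieu enhancement does not apply.
Actual plus statutory damages: $26,510 + $45,000 = $71,510
Attorney fees: 30% of $71,510 = $21,453
Total before cap: $71,510 + $21,453 = $92,963
Cap at $103,750: $92,963 is within the cap, no reduction.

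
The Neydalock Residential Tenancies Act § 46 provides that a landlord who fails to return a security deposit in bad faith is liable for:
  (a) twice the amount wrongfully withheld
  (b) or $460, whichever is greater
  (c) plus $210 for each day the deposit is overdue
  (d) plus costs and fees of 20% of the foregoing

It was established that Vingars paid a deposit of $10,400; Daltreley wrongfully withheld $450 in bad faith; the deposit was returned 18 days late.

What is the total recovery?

$5,616

Doubled: 2 × $450 = $900
Minimum $460: $900 meets the minimum, no increase.
Late-return penalty: 18 × $210 = $3,780
Damages plus late penalty: $900 + $3,780 = $4,680
Costs and fees: 20% of $4,680 = $936
Total recovery: $4,680 + $936 = $5,616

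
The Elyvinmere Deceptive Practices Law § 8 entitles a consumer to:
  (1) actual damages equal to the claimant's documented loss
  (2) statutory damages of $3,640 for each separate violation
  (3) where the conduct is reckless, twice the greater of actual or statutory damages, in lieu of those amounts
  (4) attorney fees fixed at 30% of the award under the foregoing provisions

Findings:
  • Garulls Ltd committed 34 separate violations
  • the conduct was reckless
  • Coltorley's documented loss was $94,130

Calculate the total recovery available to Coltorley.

Total recovery: $321,776

Statutory damages: 34 × $3,640 = $123,760
Greater of actual damages ($94,130) or statutory damages ($123,760): $123,760
Doubled: 2 × $123,760 = $247,520
Attorney fees: 30% of $247,520 = $74,256
Total recovery: $247,520 + $74,256 = $321,776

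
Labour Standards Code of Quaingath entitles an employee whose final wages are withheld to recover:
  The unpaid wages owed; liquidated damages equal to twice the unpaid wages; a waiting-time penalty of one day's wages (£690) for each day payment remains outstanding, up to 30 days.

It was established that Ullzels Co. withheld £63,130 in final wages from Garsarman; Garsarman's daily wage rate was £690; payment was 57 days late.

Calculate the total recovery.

£210,090

Doubled: 2 × £63,130 = £126,260
Penalty days: min(57, 30) = 30
Waiting-time penalty: 30 × £690 = £20,700
Total award: £63,130 + £126,260 + £20,700 = £210,090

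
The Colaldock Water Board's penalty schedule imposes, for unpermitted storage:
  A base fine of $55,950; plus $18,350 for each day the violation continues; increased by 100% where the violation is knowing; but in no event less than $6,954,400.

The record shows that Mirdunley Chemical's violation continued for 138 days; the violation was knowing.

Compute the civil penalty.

Per-day component: 138 × $18,350 = $2,532,300
Base plus per-day: $55,950 + $2,532,300 = $2,588,250
Enhancement: 100% of $2,588,250 = $2,588,250
Enhanced fine: $2,588,250 + $2,588,250 = $5,176,500
Minimum $6,954,400: $5,176,500 is below the minimum → $6,954,400

$6,954,400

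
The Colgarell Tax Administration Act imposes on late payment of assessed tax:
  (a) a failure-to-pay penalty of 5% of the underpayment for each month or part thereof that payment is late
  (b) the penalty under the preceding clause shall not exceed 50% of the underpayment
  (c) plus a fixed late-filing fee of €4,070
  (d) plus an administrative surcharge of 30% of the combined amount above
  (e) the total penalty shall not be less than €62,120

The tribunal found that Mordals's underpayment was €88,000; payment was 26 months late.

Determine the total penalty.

€62,491

Accrued rate: 5% × 26 = 130%, capped at 50% → 50%
Failure-to-pay penalty: 50% of €88,000 = €44,000
Penalty before surcharge: €44,000 + €4,070 = €48,070
Administrative surcharge: 30% of €48,070 = €14,421
Total penalty: €48,070 + €14,421 = €62,491
Minimum €62,120: €62,491 meets the minimum, no increase.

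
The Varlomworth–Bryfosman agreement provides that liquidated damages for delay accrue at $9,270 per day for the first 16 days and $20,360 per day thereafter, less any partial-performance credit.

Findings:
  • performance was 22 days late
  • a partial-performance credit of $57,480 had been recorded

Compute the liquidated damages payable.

$213,000

First 16 days: 16 × $9,270 = $148,320
Remaining days: (22 − 16) × $20,360 = $122,160
Accrued per-day damages: $148,320 + $122,160 = $270,480
Less partial-performance credit: $270,480 − $57,480 = $213,000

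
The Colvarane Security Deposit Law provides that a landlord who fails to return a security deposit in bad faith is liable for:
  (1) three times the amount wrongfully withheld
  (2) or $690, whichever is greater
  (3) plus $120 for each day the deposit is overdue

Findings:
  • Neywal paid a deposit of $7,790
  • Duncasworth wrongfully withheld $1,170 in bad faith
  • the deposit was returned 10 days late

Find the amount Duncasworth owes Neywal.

$4,710

Trebled: 3 × $1,170 = $3,510
Minimum $690: $3,510 meets the minimum, no increase.
Late-return penalty: 10 × $120 = $1,200
Damages plus late penalty: $3,510 + $1,200 = $4,710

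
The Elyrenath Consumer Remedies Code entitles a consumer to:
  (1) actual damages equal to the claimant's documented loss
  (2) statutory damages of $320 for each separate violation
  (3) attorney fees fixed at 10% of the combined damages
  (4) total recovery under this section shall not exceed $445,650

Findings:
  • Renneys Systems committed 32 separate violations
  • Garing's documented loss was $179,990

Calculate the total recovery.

Statutory damages: 32 × $320 = $10,240
Combined damages: $179,990 + $10,240 = $190,230
Attorney fees: 10% of $190,230 = $19,023
Total before cap: $190,230 + $19,023 = $209,253
Cap at $445,650: $209,253 is within the cap, no reduction.

$209,253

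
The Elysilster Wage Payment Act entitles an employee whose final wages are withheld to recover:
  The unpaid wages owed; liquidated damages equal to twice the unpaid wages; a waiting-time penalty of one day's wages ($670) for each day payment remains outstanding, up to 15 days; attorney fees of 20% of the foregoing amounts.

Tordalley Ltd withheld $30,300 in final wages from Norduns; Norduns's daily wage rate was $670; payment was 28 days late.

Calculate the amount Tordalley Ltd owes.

Total award: $121,140

Doubled: 2 × $30,300 = $60,600
Penalty days: min(28, 15) = 15
Waiting-time penalty: 15 × $670 = $10,050
Subtotal: $30,300 + $60,600 + $10,050 = $100,950
Attorney fees: 20% of $100,950 = $20,190
Total award: $100,950 + $20,190 = $121,140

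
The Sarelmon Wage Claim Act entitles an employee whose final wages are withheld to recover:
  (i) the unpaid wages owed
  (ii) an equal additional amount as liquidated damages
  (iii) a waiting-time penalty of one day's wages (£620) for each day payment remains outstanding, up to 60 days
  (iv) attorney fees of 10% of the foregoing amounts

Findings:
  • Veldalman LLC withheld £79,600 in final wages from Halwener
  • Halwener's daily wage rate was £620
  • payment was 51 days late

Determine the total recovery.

£209,902

Liquidated damages (equal amount): £79,600
Penalty days: min(51, 60) = 51
Waiting-time penalty: 51 × £620 = £31,620
Subtotal: £79,600 + £79,600 + £31,620 = £190,820
Attorney fees: 10% of £190,820 = £19,082
Total award: £190,820 + £19,082 = £209,902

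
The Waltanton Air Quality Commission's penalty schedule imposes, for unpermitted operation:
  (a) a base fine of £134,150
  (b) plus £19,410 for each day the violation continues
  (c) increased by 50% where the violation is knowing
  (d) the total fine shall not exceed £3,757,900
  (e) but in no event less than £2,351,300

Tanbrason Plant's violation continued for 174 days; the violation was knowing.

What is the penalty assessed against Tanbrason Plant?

£3,757,900

Per-day component: 174 × £19,410 = £3,377,340
Base plus per-day: £134,150 + £3,377,340 = £3,511,490
Enhancement: 50% of £3,511,490 = £1,755,745
Enhanced fine: £3,511,490 + £1,755,745 = £5,267,235
Cap at £3,757,900: £5,267,235 exceeds the cap → £3,757,900
Minimum £2,351,300: £3,757,900 meets the minimum, no increase.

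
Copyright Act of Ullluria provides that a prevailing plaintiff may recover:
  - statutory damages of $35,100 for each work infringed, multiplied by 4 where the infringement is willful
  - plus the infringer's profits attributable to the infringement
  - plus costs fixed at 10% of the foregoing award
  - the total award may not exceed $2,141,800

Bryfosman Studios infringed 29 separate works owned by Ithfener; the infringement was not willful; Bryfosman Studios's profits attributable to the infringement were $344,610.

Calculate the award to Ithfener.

Statutory damages: 29 × $35,100 = $1,017,900
Infringement not willful: no ×4 enhancement.
Combined award: $1,017,900 + $344,610 = $1,362,510
Costs: 10% of $1,362,510 = $136,251
Award plus costs: $1,362,510 + $136,251 = $1,498,761
Cap at $2,141,800: $1,498,761 is within the cap, no reduction.

$1,498,761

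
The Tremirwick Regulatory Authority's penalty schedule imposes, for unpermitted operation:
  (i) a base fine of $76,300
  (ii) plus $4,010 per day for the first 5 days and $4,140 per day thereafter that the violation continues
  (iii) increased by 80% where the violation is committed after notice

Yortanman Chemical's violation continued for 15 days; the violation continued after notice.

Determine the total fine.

First 5 days: 5 × $4,010 = $20,050
Remaining days: (15 − 5) × $4,140 = $41,400
Per-day component: $20,050 + $41,400 = $61,450
Base plus per-day: $76,300 + $61,450 = $137,750
Enhancement: 80% of $137,750 = $110,200
Enhanced fine: $137,750 + $110,200 = $247,950

$247,950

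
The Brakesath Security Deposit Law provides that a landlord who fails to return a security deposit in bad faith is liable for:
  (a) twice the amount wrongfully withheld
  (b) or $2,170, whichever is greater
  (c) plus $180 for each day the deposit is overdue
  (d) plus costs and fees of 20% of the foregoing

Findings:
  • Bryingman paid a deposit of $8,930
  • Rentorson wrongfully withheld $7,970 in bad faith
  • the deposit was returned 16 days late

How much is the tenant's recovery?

Doubled: 2 × $7,970 = $15,940
Minimum $2,170: $15,940 meets the minimum, no increase.
Late-return penalty: 16 × $180 = $2,880
Damages plus late penalty: $15,940 + $2,880 = $18,820
Costs and fees: 20% of $18,820 = $3,764
Total recovery: $18,820 + $3,764 = $22,584

Recovery: $22,584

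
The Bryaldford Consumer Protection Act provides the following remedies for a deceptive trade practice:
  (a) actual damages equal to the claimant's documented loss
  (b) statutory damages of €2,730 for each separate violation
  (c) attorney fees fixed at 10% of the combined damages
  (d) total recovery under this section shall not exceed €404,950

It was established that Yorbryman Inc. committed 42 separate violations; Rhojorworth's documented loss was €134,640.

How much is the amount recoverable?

€274,230

Statutory damages: 42 × €2,730 = €114,660
Combined damages: €134,640 + €114,660 = €249,300
Attorney fees: 10% of €249,300 = €24,930
Total before cap: €249,300 + €24,930 = €274,230
Cap at €404,950: €274,230 is within the cap, no reduction.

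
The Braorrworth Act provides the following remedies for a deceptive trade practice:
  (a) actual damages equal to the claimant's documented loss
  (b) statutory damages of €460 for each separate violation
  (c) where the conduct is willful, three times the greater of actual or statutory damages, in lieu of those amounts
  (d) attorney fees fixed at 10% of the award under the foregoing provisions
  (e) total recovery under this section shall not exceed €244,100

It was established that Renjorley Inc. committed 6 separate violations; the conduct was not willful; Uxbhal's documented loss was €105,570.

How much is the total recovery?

Statutory damages: 6 × €460 = €2,760
Conduct not willful: the in-lieu enhancement does not apply.
Actual plus statutory damages: €105,570 + €2,760 = €108,330
Attorney fees: 10% of €108,330 = €10,833
Total before cap: €108,330 + €10,833 = €119,163
Cap at €244,100: €119,163 is within the cap, no reduction.

€119,163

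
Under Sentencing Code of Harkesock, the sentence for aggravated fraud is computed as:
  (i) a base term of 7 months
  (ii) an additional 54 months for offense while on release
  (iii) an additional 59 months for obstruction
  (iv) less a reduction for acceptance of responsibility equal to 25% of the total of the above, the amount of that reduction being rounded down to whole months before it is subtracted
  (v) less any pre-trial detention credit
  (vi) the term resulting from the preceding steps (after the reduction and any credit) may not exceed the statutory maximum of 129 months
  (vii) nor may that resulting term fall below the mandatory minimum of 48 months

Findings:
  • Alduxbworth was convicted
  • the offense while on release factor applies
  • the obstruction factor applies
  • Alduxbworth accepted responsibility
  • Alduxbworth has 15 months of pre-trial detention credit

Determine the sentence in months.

Offense while on release enhancement: +54 months
Obstruction enhancement: +59 months
Adjusted term: 7 months + 54 months + 59 months = 120 months
Acceptance of responsibility reduction: 25% of 120 months = 30 months (rounded down)
After reduction: 120 − 30 = 90 months
Less pre-trial detention credit: 90 months − 15 months = 75 months
Cap at 129 months: 75 months is within the cap, no reduction.
Minimum 48 months: 75 months meets the minimum, no increase.

75 months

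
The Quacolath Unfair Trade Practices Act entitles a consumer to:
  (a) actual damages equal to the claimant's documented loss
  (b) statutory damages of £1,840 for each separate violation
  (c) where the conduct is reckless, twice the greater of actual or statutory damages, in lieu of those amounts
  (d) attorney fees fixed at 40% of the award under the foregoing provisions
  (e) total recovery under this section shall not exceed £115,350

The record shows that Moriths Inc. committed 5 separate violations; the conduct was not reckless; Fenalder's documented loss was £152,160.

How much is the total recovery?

Statutory damages: 5 × £1,840 = £9,200
Conduct not reckless: the in-lieu enhancement does not apply.
Actual plus statutory damages: £152,160 + £9,200 = £161,360
Attorney fees: 40% of £161,360 = £64,544
Total before cap: £161,360 + £64,544 = £225,904
Cap at £115,350: £225,904 exceeds the cap → £115,350

£115,350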